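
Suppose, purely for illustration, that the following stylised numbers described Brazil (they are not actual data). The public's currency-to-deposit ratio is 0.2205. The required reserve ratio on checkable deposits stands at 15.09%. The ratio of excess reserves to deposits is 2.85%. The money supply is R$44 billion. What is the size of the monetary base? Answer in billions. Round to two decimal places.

R$14.42 billion

The money multiplier is m = (1 + c) / (rr + e + c) = (1 + 0.2205) / (0.1509 + 0.0285 + 0.2205) ≈ 3.05201.
MB = M / m = 44 / 3.05201 ≈ 14.4167 billion.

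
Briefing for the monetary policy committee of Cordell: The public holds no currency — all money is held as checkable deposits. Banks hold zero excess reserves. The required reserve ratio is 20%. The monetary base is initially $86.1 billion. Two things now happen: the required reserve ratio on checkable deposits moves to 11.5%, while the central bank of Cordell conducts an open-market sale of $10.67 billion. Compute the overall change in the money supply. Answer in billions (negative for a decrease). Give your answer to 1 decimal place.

$225.4 billion

Before: m₁ = 1 / (0.2) = 5, MB₁ = 86.1, so M₁ = 5 × 86.1 = 430.5 billion.
After: m₂ = 1 / (0.115) ≈ 8.6957, MB₂ = 86.1 − 10.67 = 75.43, so M₂ = 8.6957 × 75.43 ≈ 655.9167 billion.
ΔM = M₂ − M₁ = 655.9167 − 430.5 = 225.4167 billion.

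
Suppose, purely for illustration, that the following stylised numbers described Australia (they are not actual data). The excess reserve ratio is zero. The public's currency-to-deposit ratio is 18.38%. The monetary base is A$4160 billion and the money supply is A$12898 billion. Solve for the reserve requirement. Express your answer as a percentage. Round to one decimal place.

19.8%

Using m = M/MB = 12898/4160 ≈ 3.100481. Since m = (1 + c)/(c + rr + e), the denominator satisfies c + rr + e = (1 + c)/m = (1 + 0.1838) / 3.100481 ≈ 0.381812.
With c = 0.1838 and e = 0, the reserve requirement is 0.381812 − 0.1838 − 0 = 0.198012.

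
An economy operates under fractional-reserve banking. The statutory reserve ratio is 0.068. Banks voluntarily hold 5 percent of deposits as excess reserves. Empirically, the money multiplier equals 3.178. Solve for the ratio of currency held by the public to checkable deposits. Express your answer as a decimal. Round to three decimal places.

Using m = 3.178. From m = (1 + c)/(c + rr + e), rearranging gives 1 + c = m·(c + rr + e), so c·(1 − m) = m·(rr + e) − 1.
Hence c = [m·(rr + e) − 1]/(1 − m) = [3.178 × (0.068 + 0.05) − 1] / (1 − 3.178) ≈ 0.286959.

0.287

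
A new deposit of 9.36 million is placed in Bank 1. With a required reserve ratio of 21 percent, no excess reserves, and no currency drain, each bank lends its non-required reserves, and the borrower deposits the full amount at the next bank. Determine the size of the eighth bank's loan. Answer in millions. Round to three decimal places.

Each bank lends a fraction (1 − rr) = 0.7900 of the deposit it receives, so Bank 8 receives 9.36·0.7900^7 and lends 9.36·0.7900^8 ≈ 1.4200 million.

1.420 million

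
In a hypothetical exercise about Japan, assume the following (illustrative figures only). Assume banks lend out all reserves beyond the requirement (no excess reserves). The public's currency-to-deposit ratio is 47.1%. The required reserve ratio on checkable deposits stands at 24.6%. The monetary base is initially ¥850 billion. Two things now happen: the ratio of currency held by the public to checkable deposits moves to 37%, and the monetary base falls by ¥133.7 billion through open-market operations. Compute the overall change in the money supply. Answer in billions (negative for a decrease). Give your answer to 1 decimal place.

Before: m₁ = (1 + 0.471) / (0.246 + 0.471) ≈ 2.05160, MB₁ = 850, so M₁ = 2.05160 × 850 = 1743.86 billion.
After: m₂ = (1 + 0.37) / (0.246 + 0.37) ≈ 2.22403, MB₂ = 850 − 133.7 = 716.3, so M₂ = 2.22403 × 716.3 ≈ 1593.0727 billion.
ΔM = M₂ − M₁ = 1593.0727 − 1743.86 = -150.7873 billion.

-150.8 billion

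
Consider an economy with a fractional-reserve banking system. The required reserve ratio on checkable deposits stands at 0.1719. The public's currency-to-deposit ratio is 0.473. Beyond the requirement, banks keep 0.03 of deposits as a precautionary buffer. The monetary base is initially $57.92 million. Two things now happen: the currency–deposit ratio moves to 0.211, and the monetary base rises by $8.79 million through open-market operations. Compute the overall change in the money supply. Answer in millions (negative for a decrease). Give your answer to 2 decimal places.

Before: m₁ = (1 + 0.473) / (0.1719 + 0.03 + 0.473) ≈ 2.18255, MB₁ = 57.92, so M₁ = 2.18255 × 57.92 ≈ 126.4133 million.
After: m₂ = (1 + 0.211) / (0.1719 + 0.03 + 0.211) ≈ 2.93291, MB₂ = 57.92 + 8.79 = 66.71, so M₂ = 2.93291 × 66.71 ≈ 195.6544 million.
ΔM = M₂ − M₁ = 195.6544 − 126.4133 = 69.2411 million.

$69.24 million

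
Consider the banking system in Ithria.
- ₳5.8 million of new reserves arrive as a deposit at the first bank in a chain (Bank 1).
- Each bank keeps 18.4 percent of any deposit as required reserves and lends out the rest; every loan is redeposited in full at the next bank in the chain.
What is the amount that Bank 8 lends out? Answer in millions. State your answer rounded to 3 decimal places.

₳1.140 million

Each bank lends a fraction (1 − rr) = 0.8160 of the deposit it receives, so Bank 8 receives 5.8·0.8160^7 and lends 5.8·0.8160^8 ≈ 1.1401 million.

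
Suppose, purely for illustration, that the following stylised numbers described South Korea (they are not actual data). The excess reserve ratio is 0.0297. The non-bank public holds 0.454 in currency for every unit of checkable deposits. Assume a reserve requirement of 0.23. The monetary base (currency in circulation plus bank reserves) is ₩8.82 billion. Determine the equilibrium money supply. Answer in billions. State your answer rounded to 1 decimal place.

The money multiplier is m = (1 + c) / (rr + e + c) = (1 + 0.454) / (0.23 + 0.0297 + 0.454) ≈ 2.0373.
So M = m × MB = 2.0373 × 8.82 ≈ 17.969 billion.

₩18.0 billion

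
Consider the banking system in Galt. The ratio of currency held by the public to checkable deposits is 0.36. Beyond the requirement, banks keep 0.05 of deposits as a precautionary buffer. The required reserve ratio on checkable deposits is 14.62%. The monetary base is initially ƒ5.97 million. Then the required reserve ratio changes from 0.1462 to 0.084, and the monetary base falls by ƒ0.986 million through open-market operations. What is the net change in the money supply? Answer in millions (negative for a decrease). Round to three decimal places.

-0.876 million

Before: m₁ = (1 + 0.36) / (0.1462 + 0.05 + 0.36) ≈ 2.44516, MB₁ = 5.97, so M₁ = 2.44516 × 5.97 ≈ 14.5976 million.
After: m₂ = (1 + 0.36) / (0.084 + 0.05 + 0.36) ≈ 2.75304, MB₂ = 5.97 − 0.986 = 4.984, so M₂ = 2.75304 × 4.984 ≈ 13.7212 million.
ΔM = M₂ − M₁ = 13.7212 − 14.5976 = -0.8764 million.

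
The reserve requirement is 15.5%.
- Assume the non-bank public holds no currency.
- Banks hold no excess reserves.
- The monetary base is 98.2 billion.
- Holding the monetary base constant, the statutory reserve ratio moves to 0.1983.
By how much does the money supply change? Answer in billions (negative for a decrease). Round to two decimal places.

Initially m₁ = 1 / (0.155) ≈ 6.45161, so M₁ = 6.45161 × 98.2 ≈ 633.5481 billion.
After the change m₂ = 1 / (0.1983) ≈ 5.04286, so M₂ = 5.04286 × 98.2 ≈ 495.2089 billion.
ΔM = M₂ − M₁ = 495.2089 − 633.5481 = -138.3392 billion.

-138.34 billion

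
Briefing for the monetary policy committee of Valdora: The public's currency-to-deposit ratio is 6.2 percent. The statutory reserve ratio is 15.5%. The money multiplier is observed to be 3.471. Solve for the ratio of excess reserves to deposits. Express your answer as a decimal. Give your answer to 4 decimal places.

0.0890

Using m = 3.471. Since m = (1 + c)/(c + rr + e), the denominator satisfies c + rr + e = (1 + c)/m = (1 + 0.062) / 3.471 ≈ 0.305964.
With c = 0.062 and rr = 0.155, the ratio of excess reserves to deposits is 0.305964 − 0.062 − 0.155 = 0.088964.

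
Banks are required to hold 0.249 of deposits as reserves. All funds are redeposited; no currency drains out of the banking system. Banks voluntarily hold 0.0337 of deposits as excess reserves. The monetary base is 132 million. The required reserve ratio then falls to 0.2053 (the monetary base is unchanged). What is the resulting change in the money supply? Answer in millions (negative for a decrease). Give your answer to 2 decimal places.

85.38 million

Initially m₁ = 1 / (0.249 + 0.0337) ≈ 3.537319, so M₁ = 3.537319 × 132 ≈ 466.9261 million.
After the change m₂ = 1 / (0.2053 + 0.0337) ≈ 4.184100, so M₂ = 4.184100 × 132 = 552.3012 million.
ΔM = M₂ − M₁ = 552.3012 − 466.9261 = 85.3751 million.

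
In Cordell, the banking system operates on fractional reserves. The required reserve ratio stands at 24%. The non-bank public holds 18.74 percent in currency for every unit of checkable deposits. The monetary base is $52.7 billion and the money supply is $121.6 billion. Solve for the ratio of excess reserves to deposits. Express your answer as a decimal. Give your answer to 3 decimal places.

Using m = M/MB = 121.6/52.7 ≈ 2.307400. Since m = (1 + c)/(c + rr + e), the denominator satisfies c + rr + e = (1 + c)/m = (1 + 0.1874) / 2.307400 ≈ 0.514605.
With c = 0.1874 and rr = 0.24, the ratio of excess reserves to deposits is 0.514605 − 0.1874 − 0.24 = 0.087205.

0.087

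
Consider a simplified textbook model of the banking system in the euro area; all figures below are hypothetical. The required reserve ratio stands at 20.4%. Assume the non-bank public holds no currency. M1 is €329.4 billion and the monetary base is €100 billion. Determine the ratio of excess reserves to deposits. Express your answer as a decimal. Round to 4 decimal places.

0.0996

Using m = M/MB = 329.4/100 = 3.294000. Since m = (1 + c)/(c + rr + e), the denominator satisfies c + rr + e = (1 + c)/m = (1 + 0) / 3.294000 ≈ 0.303582.
With c = 0 and rr = 0.204, the ratio of excess reserves to deposits is 0.303582 − 0 − 0.204 = 0.099582.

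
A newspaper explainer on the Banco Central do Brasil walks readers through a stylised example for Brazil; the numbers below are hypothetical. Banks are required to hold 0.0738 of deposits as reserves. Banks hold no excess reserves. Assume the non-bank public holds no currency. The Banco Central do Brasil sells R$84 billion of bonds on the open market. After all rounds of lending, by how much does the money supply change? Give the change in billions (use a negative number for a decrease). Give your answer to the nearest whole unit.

The simple money multiplier is m = 1/rr = 1/0.0738 ≈ 13.5501.
An open-market sale reduces the monetary base by 84 billion, so ΔM = m × ΔMB = 13.5501 × (−84) = -1138.2084 billion.

-1138 billion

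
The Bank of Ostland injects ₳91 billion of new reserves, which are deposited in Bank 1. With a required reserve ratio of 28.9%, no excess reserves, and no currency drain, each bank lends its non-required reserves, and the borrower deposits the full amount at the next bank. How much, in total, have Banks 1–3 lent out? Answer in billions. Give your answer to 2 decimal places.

Bank i lends (1 − rr)^i of the original deposit: Bank 1 lends 91·0.7110 = 64.7010, Bank 2 lends 91·0.7110² ≈ 46.0024, and so on.
Summing a geometric series: total = 91·[0.7110·(1 − 0.7110^3) / (1 − 0.7110)] ≈ 143.4111 billion.

₳143.41 billion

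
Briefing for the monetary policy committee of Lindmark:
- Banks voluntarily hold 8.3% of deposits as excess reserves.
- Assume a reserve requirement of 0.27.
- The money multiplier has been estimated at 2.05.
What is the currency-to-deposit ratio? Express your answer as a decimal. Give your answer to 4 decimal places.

Using m = 2.05. From m = (1 + c)/(c + rr + e), rearranging gives 1 + c = m·(c + rr + e), so c·(1 − m) = m·(rr + e) − 1.
Hence c = [m·(rr + e) − 1]/(1 − m) = [2.05 × (0.27 + 0.083) − 1] / (1 − 2.05) ≈ 0.263190.

0.2632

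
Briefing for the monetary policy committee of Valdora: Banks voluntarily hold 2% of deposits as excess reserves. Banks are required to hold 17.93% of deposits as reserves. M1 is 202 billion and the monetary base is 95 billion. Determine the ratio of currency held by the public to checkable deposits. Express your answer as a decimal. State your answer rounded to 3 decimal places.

Using m = M/MB = 202/95 ≈ 2.126316. From m = (1 + c)/(c + rr + e), rearranging gives 1 + c = m·(c + rr + e), so c·(1 − m) = m·(rr + e) − 1.
Hence c = [m·(rr + e) − 1]/(1 − m) = [2.126316 × (0.1793 + 0.02) − 1] / (1 − 2.126316) ≈ 0.511602.

0.512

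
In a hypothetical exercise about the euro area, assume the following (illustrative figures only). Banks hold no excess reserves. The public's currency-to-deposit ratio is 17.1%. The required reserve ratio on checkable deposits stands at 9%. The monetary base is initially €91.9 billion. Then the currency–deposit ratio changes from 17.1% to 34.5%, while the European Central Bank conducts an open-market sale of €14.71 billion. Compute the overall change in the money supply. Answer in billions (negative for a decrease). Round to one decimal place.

Before: m₁ = (1 + 0.171) / (0.09 + 0.171) ≈ 4.4866, MB₁ = 91.9, so M₁ = 4.4866 × 91.9 ≈ 412.3185 billion.
After: m₂ = (1 + 0.345) / (0.09 + 0.345) ≈ 3.0920, MB₂ = 91.9 − 14.71 = 77.19, so M₂ = 3.0920 × 77.19 ≈ 238.6715 billion.
ΔM = M₂ − M₁ = 238.6715 − 412.3185 = -173.647 billion.

-173.6 billion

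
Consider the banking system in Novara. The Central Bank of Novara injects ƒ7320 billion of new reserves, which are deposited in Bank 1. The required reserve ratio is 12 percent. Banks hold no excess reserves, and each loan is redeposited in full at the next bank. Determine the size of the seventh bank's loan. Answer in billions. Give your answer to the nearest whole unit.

Each bank lends a fraction (1 − rr) = 0.8800 of the deposit it receives, so Bank 7 receives 7320·0.8800^6 and lends 7320·0.8800^7 ≈ 2991.5054 billion.

ƒ2992 billion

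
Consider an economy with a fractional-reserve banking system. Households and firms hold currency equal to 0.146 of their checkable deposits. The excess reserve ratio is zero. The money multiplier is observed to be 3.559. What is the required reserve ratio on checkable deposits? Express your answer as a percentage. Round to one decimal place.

Using m = 3.559. Since m = (1 + c)/(c + rr + e), the denominator satisfies c + rr + e = (1 + c)/m = (1 + 0.146) / 3.559 ≈ 0.322001.
With c = 0.146 and e = 0, the required reserve ratio on checkable deposits is 0.322001 − 0.146 − 0 = 0.176001.

17.6%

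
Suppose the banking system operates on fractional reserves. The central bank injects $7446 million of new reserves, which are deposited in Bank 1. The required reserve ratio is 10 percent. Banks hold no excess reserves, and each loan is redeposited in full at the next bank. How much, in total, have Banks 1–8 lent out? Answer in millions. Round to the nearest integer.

$38167 million

Bank i lends (1 − rr)^i of the original deposit: Bank 1 lends 7446·0.9000 = 6701.4000, Bank 2 lends 7446·0.9000² = 6031.2600, and so on.
Summing a geometric series: total = 7446·[0.9000·(1 − 0.9000^8) / (1 − 0.9000)] ≈ 38166.6704 million.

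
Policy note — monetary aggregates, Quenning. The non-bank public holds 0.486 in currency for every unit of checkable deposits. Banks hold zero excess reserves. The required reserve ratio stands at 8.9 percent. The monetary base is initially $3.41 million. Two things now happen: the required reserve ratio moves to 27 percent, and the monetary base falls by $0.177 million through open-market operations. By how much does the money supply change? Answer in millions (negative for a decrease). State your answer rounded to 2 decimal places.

Before: m₁ = (1 + 0.486) / (0.089 + 0.486) ≈ 2.5843, MB₁ = 3.41, so M₁ = 2.5843 × 3.41 ≈ 8.8125 million.
After: m₂ = (1 + 0.486) / (0.27 + 0.486) ≈ 1.9656, MB₂ = 3.41 − 0.177 = 3.233, so M₂ = 1.9656 × 3.233 ≈ 6.3548 million.
ΔM = M₂ − M₁ = 6.3548 − 8.8125 = -2.4577 million.

-2.46 million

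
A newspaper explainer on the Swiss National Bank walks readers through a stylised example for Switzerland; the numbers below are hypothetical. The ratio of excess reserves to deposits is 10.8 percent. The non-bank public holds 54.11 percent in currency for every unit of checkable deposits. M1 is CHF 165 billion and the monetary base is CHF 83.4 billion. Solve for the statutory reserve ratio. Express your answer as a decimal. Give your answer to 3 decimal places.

Using m = M/MB = 165/83.4 ≈ 1.978417. Since m = (1 + c)/(c + rr + e), the denominator satisfies c + rr + e = (1 + c)/m = (1 + 0.5411) / 1.978417 ≈ 0.778956.
With c = 0.5411 and e = 0.108, the statutory reserve ratio is 0.778956 − 0.5411 − 0.108 = 0.129856.

0.130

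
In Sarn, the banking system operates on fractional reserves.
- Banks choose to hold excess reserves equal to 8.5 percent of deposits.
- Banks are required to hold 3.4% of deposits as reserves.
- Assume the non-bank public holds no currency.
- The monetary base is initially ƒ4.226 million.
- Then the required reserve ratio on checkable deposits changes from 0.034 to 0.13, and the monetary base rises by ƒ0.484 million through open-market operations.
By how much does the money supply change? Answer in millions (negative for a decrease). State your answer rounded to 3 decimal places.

Before: m₁ = 1 / (0.034 + 0.085) ≈ 8.40336, MB₁ = 4.226, so M₁ = 8.40336 × 4.226 ≈ 35.5126 million.
After: m₂ = 1 / (0.13 + 0.085) ≈ 4.65116, MB₂ = 4.226 + 0.484 = 4.71, so M₂ = 4.65116 × 4.71 ≈ 21.907 million.
ΔM = M₂ − M₁ = 21.907 − 35.5126 = -13.6056 million.

-13.606 million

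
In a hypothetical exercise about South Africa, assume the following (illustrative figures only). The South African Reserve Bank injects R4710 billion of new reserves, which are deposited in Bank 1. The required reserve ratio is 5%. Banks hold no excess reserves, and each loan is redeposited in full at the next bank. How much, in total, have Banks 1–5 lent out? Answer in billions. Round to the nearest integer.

R20244 billion

Bank i lends (1 − rr)^i of the original deposit: Bank 1 lends 4710·0.9500 = 4474.5000, Bank 2 lends 4710·0.9500² = 4250.7750, and so on.
Summing a geometric series: total = 4710·[0.9500·(1 − 0.9500^5) / (1 − 0.9500)] ≈ 20244.3439 billion.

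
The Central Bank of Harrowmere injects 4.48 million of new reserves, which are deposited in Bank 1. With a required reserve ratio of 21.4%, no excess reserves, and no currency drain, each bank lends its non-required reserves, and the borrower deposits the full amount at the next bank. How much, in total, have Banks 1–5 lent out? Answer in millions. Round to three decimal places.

11.518 million

Bank i lends (1 − rr)^i of the original deposit: Bank 1 lends 4.48·0.7860 ≈ 3.5213, Bank 2 lends 4.48·0.7860² ≈ 2.7677, and so on.
Summing a geometric series: total = 4.48·[0.7860·(1 − 0.7860^5) / (1 − 0.7860)] ≈ 11.5183 million.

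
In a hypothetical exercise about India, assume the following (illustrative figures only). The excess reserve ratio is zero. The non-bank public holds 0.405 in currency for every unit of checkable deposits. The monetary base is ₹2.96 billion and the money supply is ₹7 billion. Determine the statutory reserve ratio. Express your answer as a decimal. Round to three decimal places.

0.189

Using m = M/MB = 7/2.96 ≈ 2.364865. Since m = (1 + c)/(c + rr + e), the denominator satisfies c + rr + e = (1 + c)/m = (1 + 0.405) / 2.364865 ≈ 0.594114.
With c = 0.405 and e = 0, the statutory reserve ratio is 0.594114 − 0.405 − 0 = 0.189114.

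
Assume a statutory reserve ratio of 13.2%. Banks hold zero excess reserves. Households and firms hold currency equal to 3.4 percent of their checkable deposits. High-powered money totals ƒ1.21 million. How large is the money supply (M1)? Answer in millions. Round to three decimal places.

ƒ7.537 million

The money multiplier is m = (1 + c) / (rr + c) = (1 + 0.034) / (0.132 + 0.034) ≈ 6.22892.
So M = m × MB = 6.22892 × 1.21 ≈ 7.537 million.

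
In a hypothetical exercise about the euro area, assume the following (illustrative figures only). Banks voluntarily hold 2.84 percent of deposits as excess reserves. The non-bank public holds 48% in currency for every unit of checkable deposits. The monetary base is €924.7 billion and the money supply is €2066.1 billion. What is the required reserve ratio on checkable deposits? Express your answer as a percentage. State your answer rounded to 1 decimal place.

Using m = M/MB = 2066.1/924.7 ≈ 2.234346. Since m = (1 + c)/(c + rr + e), the denominator satisfies c + rr + e = (1 + c)/m = (1 + 0.48) / 2.234346 ≈ 0.662386.
With c = 0.48 and e = 0.0284, the required reserve ratio on checkable deposits is 0.662386 − 0.48 − 0.0284 = 0.153986.

15.4%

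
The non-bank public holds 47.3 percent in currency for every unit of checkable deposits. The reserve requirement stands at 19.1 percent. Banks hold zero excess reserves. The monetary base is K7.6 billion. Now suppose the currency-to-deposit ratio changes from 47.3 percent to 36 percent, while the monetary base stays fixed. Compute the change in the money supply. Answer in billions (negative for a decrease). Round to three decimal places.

Initially m₁ = (1 + 0.473) / (0.191 + 0.473) ≈ 2.21837, so M₁ = 2.21837 × 7.6 ≈ 16.8596 billion.
After the change m₂ = (1 + 0.36) / (0.191 + 0.36) ≈ 2.46824, so M₂ = 2.46824 × 7.6 ≈ 18.7586 billion.
ΔM = M₂ − M₁ = 18.7586 − 16.8596 = 1.899 billion.

K1.899 billion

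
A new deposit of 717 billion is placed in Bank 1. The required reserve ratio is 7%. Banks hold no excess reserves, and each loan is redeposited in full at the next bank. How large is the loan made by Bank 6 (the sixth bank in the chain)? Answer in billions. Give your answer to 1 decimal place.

463.9 billion

Each bank lends a fraction (1 − rr) = 0.9300 of the deposit it receives, so Bank 6 receives 717·0.9300^5 and lends 717·0.9300^6 ≈ 463.8920 billion.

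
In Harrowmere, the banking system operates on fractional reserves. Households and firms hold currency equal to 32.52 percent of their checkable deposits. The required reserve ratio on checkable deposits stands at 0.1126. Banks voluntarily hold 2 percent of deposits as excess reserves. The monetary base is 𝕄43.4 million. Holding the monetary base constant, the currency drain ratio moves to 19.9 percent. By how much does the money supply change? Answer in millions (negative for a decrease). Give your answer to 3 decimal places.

𝕄31.295 million

Initially m₁ = (1 + 0.3252) / (0.1126 + 0.02 + 0.3252) ≈ 2.894714, so M₁ = 2.894714 × 43.4 ≈ 125.6306 million.
After the change m₂ = (1 + 0.199) / (0.1126 + 0.02 + 0.199) ≈ 3.615802, so M₂ = 3.615802 × 43.4 ≈ 156.9258 million.
ΔM = M₂ − M₁ = 156.9258 − 125.6306 = 31.2952 million.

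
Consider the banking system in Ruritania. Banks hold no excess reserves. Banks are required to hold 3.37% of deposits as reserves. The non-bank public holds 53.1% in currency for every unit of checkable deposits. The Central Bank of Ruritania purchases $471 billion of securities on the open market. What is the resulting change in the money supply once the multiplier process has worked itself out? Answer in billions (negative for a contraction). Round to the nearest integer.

The money multiplier is m = (1 + c) / (rr + c) = (1 + 0.531) / (0.0337 + 0.531) ≈ 2.7112.
The purchase adds 471 billion of base, so ΔM = m × ΔMB = 2.7112 × (+471) = 1276.9752 billion.

$1277 billion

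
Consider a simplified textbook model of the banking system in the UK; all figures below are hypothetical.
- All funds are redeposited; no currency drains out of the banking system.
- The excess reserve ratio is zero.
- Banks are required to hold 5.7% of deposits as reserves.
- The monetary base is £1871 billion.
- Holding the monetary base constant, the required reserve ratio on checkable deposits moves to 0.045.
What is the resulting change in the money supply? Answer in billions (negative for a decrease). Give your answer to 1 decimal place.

Initially m₁ = 1 / (0.057) ≈ 17.543860, so M₁ = 17.543860 × 1871 ≈ 32824.5621 billion.
After the change m₂ = 1 / (0.045) ≈ 22.222222, so M₂ = 22.222222 × 1871 ≈ 41577.7774 billion.
ΔM = M₂ − M₁ = 41577.7774 − 32824.5621 = 8753.2153 billion.

£8753.2 billion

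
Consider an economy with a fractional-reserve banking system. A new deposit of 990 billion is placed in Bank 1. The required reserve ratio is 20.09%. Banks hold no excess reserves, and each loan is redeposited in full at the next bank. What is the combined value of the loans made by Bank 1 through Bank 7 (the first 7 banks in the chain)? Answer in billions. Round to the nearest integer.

Bank i lends (1 − rr)^i of the original deposit: Bank 1 lends 990·0.7991 = 791.1090, Bank 2 lends 990·0.7991² ≈ 632.1752, and so on.
Summing a geometric series: total = 990·[0.7991·(1 − 0.7991^7) / (1 − 0.7991)] ≈ 3118.4845 billion.

3118 billion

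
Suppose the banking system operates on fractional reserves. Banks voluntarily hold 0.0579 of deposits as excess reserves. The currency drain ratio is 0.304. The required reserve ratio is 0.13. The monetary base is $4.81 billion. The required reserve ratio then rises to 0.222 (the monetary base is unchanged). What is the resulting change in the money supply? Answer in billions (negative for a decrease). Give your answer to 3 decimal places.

Initially m₁ = (1 + 0.304) / (0.13 + 0.0579 + 0.304) ≈ 2.65095, so M₁ = 2.65095 × 4.81 ≈ 12.7511 billion.
After the change m₂ = (1 + 0.304) / (0.222 + 0.0579 + 0.304) ≈ 2.23326, so M₂ = 2.23326 × 4.81 ≈ 10.742 billion.
ΔM = M₂ − M₁ = 10.742 − 12.7511 = -2.0091 billion.

-2.009 billion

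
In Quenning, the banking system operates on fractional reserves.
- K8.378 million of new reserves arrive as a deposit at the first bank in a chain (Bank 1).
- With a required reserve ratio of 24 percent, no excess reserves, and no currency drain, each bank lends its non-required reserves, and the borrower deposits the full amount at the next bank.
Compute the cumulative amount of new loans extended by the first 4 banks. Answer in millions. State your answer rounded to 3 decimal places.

K17.679 million

Bank i lends (1 − rr)^i of the original deposit: Bank 1 lends 8.378·0.7600 ≈ 6.3673, Bank 2 lends 8.378·0.7600² ≈ 4.8391, and so on.
Summing a geometric series: total = 8.378·[0.7600·(1 − 0.7600^4) / (1 − 0.7600)] ≈ 17.6792 million.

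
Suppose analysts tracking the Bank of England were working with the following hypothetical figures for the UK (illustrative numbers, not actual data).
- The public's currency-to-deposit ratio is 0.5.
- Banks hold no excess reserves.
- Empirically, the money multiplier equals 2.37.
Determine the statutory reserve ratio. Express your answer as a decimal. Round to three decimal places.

Using m = 2.37. Since m = (1 + c)/(c + rr + e), the denominator satisfies c + rr + e = (1 + c)/m = (1 + 0.5) / 2.37 ≈ 0.632911.
With c = 0.5 and e = 0, the statutory reserve ratio is 0.632911 − 0.5 − 0 = 0.132911.

0.133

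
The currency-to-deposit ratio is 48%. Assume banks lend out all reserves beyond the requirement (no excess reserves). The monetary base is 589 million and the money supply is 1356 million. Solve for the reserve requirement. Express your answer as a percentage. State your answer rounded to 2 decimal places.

16.29%

Using m = M/MB = 1356/589 ≈ 2.302207. Since m = (1 + c)/(c + rr + e), the denominator satisfies c + rr + e = (1 + c)/m = (1 + 0.48) / 2.302207 ≈ 0.642861.
With c = 0.48 and e = 0, the reserve requirement is 0.642861 − 0.48 − 0 = 0.162861.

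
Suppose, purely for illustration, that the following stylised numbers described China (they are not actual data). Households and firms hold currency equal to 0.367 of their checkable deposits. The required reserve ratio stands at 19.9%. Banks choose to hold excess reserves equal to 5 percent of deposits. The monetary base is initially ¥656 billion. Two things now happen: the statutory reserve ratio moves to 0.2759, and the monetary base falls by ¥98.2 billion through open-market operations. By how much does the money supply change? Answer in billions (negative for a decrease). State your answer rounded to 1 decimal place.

-355.3 billion

Before: m₁ = (1 + 0.367) / (0.199 + 0.05 + 0.367) ≈ 2.21916, MB₁ = 656, so M₁ = 2.21916 × 656 ≈ 1455.769 billion.
After: m₂ = (1 + 0.367) / (0.2759 + 0.05 + 0.367) ≈ 1.97287, MB₂ = 656 − 98.2 = 557.8, so M₂ = 1.97287 × 557.8 ≈ 1100.4669 billion.
ΔM = M₂ − M₁ = 1100.4669 − 1455.769 = -355.3021 billion.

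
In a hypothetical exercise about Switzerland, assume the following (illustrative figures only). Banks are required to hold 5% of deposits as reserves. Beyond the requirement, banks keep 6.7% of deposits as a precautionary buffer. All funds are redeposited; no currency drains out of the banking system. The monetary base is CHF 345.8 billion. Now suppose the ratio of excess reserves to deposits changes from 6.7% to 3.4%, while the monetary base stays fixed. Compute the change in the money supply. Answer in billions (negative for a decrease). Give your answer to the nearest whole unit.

CHF 1161 billion

Initially m₁ = 1 / (0.05 + 0.067) ≈ 8.5470, so M₁ = 8.5470 × 345.8 = 2955.5526 billion.
After the change m₂ = 1 / (0.05 + 0.034) ≈ 11.9048, so M₂ = 11.9048 × 345.8 ≈ 4116.6798 billion.
ΔM = M₂ − M₁ = 4116.6798 − 2955.5526 = 1161.1272 billion.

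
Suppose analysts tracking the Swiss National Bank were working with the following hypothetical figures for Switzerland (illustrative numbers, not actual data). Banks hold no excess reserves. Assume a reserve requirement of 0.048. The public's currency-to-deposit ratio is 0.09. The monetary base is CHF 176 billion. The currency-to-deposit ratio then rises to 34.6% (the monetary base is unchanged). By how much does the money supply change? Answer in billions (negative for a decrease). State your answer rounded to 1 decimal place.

-788.9 billion

Initially m₁ = (1 + 0.09) / (0.048 + 0.09) ≈ 7.89855, so M₁ = 7.89855 × 176 = 1390.1448 billion.
After the change m₂ = (1 + 0.346) / (0.048 + 0.346) ≈ 3.41624, so M₂ = 3.41624 × 176 ≈ 601.2582 billion.
ΔM = M₂ − M₁ = 601.2582 − 1390.1448 = -788.8866 billion.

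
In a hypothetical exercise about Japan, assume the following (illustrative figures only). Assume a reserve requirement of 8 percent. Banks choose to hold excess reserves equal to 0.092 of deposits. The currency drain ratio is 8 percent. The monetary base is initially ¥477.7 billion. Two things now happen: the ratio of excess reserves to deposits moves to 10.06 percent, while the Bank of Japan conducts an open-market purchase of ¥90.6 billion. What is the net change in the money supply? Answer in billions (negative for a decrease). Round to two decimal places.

¥307.91 billion

Before: m₁ = (1 + 0.08) / (0.08 + 0.092 + 0.08) ≈ 4.285714, MB₁ = 477.7, so M₁ = 4.285714 × 477.7 ≈ 2047.2856 billion.
After: m₂ = (1 + 0.08) / (0.08 + 0.1006 + 0.08) ≈ 4.144282, MB₂ = 477.7 + 90.6 = 568.3, so M₂ = 4.144282 × 568.3 ≈ 2355.1955 billion.
ΔM = M₂ − M₁ = 2355.1955 − 2047.2856 = 307.9099 billion.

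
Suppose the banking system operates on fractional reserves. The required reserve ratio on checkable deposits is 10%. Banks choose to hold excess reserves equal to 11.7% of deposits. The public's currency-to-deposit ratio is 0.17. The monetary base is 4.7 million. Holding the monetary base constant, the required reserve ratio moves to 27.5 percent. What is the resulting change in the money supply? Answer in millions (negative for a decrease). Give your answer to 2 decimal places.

Initially m₁ = (1 + 0.17) / (0.1 + 0.117 + 0.17) ≈ 3.0233, so M₁ = 3.0233 × 4.7 ≈ 14.2095 million.
After the change m₂ = (1 + 0.17) / (0.275 + 0.117 + 0.17) ≈ 2.0819, so M₂ = 2.0819 × 4.7 ≈ 9.7849 million.
ΔM = M₂ − M₁ = 9.7849 − 14.2095 = -4.4246 million.

-4.42 million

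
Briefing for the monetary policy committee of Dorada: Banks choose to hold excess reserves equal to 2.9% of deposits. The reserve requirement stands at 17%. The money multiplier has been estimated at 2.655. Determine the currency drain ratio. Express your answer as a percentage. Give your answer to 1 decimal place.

Using m = 2.655. From m = (1 + c)/(c + rr + e), rearranging gives 1 + c = m·(c + rr + e), so c·(1 − m) = m·(rr + e) − 1.
Hence c = [m·(rr + e) − 1]/(1 − m) = [2.655 × (0.17 + 0.029) − 1] / (1 − 2.655) ≈ 0.284988.

28.5%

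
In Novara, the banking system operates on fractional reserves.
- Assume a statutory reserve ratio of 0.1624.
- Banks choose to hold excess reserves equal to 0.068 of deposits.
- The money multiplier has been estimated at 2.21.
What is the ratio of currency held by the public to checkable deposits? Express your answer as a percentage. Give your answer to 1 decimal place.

40.6%

Using m = 2.21. From m = (1 + c)/(c + rr + e), rearranging gives 1 + c = m·(c + rr + e), so c·(1 − m) = m·(rr + e) − 1.
Hence c = [m·(rr + e) − 1]/(1 − m) = [2.21 × (0.1624 + 0.068) − 1] / (1 − 2.21) ≈ 0.405633.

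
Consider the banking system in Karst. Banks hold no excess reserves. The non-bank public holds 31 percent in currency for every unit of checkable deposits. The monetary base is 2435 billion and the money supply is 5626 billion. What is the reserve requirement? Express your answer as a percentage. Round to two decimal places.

25.70%

Using m = M/MB = 5626/2435 ≈ 2.310472. Since m = (1 + c)/(c + rr + e), the denominator satisfies c + rr + e = (1 + c)/m = (1 + 0.31) / 2.310472 ≈ 0.566984.
With c = 0.31 and e = 0, the reserve requirement is 0.566984 − 0.31 − 0 = 0.256984.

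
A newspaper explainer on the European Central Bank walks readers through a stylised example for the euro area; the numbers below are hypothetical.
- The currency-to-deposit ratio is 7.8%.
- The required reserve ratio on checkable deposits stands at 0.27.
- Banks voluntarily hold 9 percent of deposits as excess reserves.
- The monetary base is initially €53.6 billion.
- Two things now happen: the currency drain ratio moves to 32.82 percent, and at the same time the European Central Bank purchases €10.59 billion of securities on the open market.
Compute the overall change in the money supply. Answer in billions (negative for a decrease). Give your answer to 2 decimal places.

Before: m₁ = (1 + 0.078) / (0.27 + 0.09 + 0.078) ≈ 2.46119, MB₁ = 53.6, so M₁ = 2.46119 × 53.6 ≈ 131.9198 billion.
After: m₂ = (1 + 0.3282) / (0.27 + 0.09 + 0.3282) ≈ 1.92996, MB₂ = 53.6 + 10.59 = 64.19, so M₂ = 1.92996 × 64.19 ≈ 123.8841 billion.
ΔM = M₂ − M₁ = 123.8841 − 131.9198 = -8.0357 billion.

-8.04 billion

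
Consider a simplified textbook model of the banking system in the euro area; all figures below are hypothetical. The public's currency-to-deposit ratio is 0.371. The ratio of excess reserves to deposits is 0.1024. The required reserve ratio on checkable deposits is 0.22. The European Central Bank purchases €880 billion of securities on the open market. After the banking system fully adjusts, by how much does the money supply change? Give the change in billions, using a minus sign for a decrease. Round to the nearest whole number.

€1740 billion

The money multiplier is m = (1 + c) / (rr + e + c) = (1 + 0.371) / (0.22 + 0.1024 + 0.371) ≈ 1.9772.
The purchase adds 880 billion of base, so ΔM = m × ΔMB = 1.9772 × (+880) = 1739.936 billion.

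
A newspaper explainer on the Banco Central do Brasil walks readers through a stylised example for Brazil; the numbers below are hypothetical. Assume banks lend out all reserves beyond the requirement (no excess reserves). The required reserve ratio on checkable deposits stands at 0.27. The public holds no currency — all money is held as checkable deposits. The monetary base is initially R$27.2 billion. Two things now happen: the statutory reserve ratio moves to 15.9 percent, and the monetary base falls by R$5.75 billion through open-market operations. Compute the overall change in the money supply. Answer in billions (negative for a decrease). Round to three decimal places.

Before: m₁ = 1 / (0.27) ≈ 3.703704, MB₁ = 27.2, so M₁ = 3.703704 × 27.2 ≈ 100.7407 billion.
After: m₂ = 1 / (0.159) ≈ 6.289308, MB₂ = 27.2 − 5.75 = 21.45, so M₂ = 6.289308 × 21.45 ≈ 134.9057 billion.
ΔM = M₂ − M₁ = 134.9057 − 100.7407 = 34.165 billion.

R$34.165 billion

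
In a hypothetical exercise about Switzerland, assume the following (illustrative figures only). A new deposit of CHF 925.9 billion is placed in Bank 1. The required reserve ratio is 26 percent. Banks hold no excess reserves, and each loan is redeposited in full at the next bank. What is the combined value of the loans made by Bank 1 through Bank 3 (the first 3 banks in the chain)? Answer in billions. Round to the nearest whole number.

CHF 1567 billion

Bank i lends (1 − rr)^i of the original deposit: Bank 1 lends 925.9·0.7400 = 685.1660, Bank 2 lends 925.9·0.7400² ≈ 507.0228, and so on.
Summing a geometric series: total = 925.9·[0.7400·(1 − 0.7400^3) / (1 − 0.7400)] ≈ 1567.3857 billion.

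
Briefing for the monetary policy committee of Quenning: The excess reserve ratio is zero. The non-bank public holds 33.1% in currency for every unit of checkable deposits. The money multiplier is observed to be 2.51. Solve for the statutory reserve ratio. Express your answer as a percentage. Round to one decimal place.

Using m = 2.51. Since m = (1 + c)/(c + rr + e), the denominator satisfies c + rr + e = (1 + c)/m = (1 + 0.331) / 2.51 ≈ 0.530279.
With c = 0.331 and e = 0, the statutory reserve ratio is 0.530279 − 0.331 − 0 = 0.199279.

19.9%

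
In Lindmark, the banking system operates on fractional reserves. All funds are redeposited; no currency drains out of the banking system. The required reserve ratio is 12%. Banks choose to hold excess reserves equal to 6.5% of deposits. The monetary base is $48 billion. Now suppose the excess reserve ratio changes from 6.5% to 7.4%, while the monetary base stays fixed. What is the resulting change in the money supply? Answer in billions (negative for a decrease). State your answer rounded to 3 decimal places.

Initially m₁ = 1 / (0.12 + 0.065) ≈ 5.405405, so M₁ = 5.405405 × 48 ≈ 259.4594 billion.
After the change m₂ = 1 / (0.12 + 0.074) ≈ 5.154639, so M₂ = 5.154639 × 48 ≈ 247.4227 billion.
ΔM = M₂ − M₁ = 247.4227 − 259.4594 = -12.0367 billion.

-12.037 billion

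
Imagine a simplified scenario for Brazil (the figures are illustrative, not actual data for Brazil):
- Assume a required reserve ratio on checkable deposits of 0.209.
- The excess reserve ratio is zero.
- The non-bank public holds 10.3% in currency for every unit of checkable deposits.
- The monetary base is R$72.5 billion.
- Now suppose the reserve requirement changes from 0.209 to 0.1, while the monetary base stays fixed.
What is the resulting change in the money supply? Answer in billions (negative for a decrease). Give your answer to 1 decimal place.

Initially m₁ = (1 + 0.103) / (0.209 + 0.103) ≈ 3.5353, so M₁ = 3.5353 × 72.5 ≈ 256.3093 billion.
After the change m₂ = (1 + 0.103) / (0.1 + 0.103) ≈ 5.4335, so M₂ = 5.4335 × 72.5 ≈ 393.9288 billion.
ΔM = M₂ − M₁ = 393.9288 − 256.3093 = 137.6195 billion.

R$137.6 billion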